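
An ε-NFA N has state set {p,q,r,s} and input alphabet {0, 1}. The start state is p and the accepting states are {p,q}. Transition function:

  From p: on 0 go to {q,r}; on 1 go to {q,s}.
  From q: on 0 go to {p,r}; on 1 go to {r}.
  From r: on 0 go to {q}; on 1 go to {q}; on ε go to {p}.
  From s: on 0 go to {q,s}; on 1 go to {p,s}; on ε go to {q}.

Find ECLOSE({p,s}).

{p,q,s}

Begin with {p,s}.
s →ε {q}; add q.
ε-closure = {p,q,s}.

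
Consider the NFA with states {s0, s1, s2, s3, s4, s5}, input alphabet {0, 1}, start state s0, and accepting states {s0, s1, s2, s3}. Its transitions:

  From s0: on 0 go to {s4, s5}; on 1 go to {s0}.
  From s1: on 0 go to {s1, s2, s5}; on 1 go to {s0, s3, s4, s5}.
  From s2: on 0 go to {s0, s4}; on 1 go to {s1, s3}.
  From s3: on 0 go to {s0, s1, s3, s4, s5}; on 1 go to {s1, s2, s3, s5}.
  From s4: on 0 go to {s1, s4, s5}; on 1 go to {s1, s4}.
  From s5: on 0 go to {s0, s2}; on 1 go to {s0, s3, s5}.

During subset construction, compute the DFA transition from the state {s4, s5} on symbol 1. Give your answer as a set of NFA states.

δ(s4,1) = {s1, s4}; δ(s5,1) = {s0, s3, s5}.
Union: {s0, s1, s3, s4, s5}.

{s0, s1, s3, s4, s5}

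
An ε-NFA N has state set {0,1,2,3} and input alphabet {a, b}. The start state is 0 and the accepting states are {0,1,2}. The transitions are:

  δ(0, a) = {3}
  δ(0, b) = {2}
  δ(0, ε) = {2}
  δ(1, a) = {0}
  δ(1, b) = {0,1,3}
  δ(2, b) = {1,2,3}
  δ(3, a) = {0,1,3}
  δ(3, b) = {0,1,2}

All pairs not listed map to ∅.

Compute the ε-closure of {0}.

{0,2}

Begin with {0}.
0 →ε {2}; add 2.
ε-closure = {0,2}.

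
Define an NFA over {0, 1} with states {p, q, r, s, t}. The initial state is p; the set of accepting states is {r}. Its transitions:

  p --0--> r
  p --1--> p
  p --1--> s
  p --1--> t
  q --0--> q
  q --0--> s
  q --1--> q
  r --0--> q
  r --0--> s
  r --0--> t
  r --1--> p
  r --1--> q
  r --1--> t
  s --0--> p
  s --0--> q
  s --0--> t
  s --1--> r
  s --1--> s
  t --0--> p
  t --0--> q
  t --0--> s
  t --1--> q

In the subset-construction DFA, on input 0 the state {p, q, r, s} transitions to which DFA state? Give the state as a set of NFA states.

δ(p,0) = {r}; δ(q,0) = {q, s}; δ(r,0) = {q, s, t}; δ(s,0) = {p, q, t}.
Union: {p, q, r, s, t}.

{p, q, r, s, t}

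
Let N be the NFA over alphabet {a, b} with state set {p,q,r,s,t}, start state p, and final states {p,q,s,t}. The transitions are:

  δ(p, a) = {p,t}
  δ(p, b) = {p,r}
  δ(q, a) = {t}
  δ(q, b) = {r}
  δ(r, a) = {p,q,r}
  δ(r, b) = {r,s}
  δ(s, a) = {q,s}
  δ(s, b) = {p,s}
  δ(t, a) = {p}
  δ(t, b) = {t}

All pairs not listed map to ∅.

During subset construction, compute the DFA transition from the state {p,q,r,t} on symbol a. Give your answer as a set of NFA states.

δ(p,a) = {p,t}; δ(q,a) = {t}; δ(r,a) = {p,q,r}; δ(t,a) = {p}.
Union: {p,q,r,t}.

{p,q,r,t}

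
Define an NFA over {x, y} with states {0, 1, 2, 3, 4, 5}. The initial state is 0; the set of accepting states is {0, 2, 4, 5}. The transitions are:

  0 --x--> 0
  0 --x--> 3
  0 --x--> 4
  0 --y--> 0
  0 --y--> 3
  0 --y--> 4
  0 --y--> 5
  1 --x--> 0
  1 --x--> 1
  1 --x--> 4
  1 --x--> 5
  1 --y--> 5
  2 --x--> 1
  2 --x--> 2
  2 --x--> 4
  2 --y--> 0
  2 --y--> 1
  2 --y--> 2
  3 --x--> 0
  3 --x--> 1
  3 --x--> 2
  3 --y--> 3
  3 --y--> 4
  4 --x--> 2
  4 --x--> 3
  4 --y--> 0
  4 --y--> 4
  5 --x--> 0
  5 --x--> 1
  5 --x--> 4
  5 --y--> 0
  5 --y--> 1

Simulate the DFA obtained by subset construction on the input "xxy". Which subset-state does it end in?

Start: {0}.
δ(0,x) = {0, 3, 4}.
Union: {0, 3, 4}.
After x: {0, 3, 4}.
δ(0,x) = {0, 3, 4}; δ(3,x) = {0, 1, 2}; δ(4,x) = {2, 3}.
Union: {0, 1, 2, 3, 4}.
After x: {0, 1, 2, 3, 4}.
δ(0,y) = {0, 3, 4, 5}; δ(1,y) = {5}; δ(2,y) = {0, 1, 2}; δ(3,y) = {3, 4}; δ(4,y) = {0, 4}.
Union: {0, 1, 2, 3, 4, 5}.
After y: {0, 1, 2, 3, 4, 5}.

{0, 1, 2, 3, 4, 5}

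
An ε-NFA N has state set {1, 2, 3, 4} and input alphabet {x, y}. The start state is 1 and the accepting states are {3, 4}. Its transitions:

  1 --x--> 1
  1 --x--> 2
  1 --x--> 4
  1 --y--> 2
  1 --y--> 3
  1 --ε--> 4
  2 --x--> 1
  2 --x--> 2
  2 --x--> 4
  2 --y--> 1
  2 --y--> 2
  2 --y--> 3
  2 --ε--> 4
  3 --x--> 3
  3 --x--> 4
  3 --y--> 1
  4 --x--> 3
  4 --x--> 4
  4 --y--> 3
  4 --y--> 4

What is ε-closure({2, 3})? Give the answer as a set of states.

{2, 3, 4}

Begin with {2, 3}.
2 →ε {4}; add 4.
ε-closure = {2, 3, 4}.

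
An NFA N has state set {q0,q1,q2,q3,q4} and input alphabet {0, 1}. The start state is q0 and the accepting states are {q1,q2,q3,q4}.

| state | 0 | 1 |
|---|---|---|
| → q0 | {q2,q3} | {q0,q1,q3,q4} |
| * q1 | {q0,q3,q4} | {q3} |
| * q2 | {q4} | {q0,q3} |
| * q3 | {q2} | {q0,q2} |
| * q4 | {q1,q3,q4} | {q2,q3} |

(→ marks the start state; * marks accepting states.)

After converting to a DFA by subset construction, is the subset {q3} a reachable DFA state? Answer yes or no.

no

Start state of the DFA: {q0}.
{q0} --0--> {q2,q3}  [new]
{q0} --1--> {q0,q1,q3,q4}  [new]
{q2,q3} --0--> {q2,q4}  [new]
{q2,q3} --1--> {q0,q2,q3}  [new]
{q0,q1,q3,q4} --0--> {q0,q1,q2,q3,q4}  [new]
{q0,q1,q3,q4} --1--> {q0,q1,q2,q3,q4}  [seen]
{q2,q4} --0--> {q1,q3,q4}  [new]
{q2,q4} --1--> {q0,q2,q3}  [seen]
{q0,q2,q3} --0--> {q2,q3,q4}  [new]
{q0,q2,q3} --1--> {q0,q1,q2,q3,q4}  [seen]
{q0,q1,q2,q3,q4} --0--> {q0,q1,q2,q3,q4}  [seen]
{q0,q1,q2,q3,q4} --1--> {q0,q1,q2,q3,q4}  [seen]
{q1,q3,q4} --0--> {q0,q1,q2,q3,q4}  [seen]
{q1,q3,q4} --1--> {q0,q2,q3}  [seen]
{q2,q3,q4} --0--> {q1,q2,q3,q4}  [new]
{q2,q3,q4} --1--> {q0,q2,q3}  [seen]
{q1,q2,q3,q4} --0--> {q0,q1,q2,q3,q4}  [seen]
{q1,q2,q3,q4} --1--> {q0,q2,q3}  [seen]
Reachable DFA states: {q0}, {q2,q3}, {q0,q1,q3,q4}, {q2,q4}, {q0,q2,q3}, {q0,q1,q2,q3,q4}, {q1,q3,q4}, {q2,q3,q4}, {q1,q2,q3,q4}.
{q3} is not among them.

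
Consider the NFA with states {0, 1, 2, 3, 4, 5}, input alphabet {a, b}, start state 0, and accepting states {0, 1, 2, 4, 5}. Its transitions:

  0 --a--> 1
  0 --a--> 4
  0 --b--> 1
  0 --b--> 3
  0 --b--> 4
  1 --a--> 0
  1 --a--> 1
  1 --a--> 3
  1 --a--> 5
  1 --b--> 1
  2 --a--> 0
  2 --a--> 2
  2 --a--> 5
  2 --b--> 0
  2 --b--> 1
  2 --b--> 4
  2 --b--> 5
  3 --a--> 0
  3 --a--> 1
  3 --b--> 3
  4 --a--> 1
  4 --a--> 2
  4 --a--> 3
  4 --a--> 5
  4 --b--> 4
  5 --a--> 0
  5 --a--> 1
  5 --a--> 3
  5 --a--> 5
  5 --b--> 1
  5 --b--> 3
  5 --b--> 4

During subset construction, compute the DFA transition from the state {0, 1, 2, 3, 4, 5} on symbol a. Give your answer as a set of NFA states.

{0, 1, 2, 3, 4, 5}

δ(0,a) = {1, 4}; δ(1,a) = {0, 1, 3, 5}; δ(2,a) = {0, 2, 5}; δ(3,a) = {0, 1}; δ(4,a) = {1, 2, 3, 5}; δ(5,a) = {0, 1, 3, 5}.
Union: {0, 1, 2, 3, 4, 5}.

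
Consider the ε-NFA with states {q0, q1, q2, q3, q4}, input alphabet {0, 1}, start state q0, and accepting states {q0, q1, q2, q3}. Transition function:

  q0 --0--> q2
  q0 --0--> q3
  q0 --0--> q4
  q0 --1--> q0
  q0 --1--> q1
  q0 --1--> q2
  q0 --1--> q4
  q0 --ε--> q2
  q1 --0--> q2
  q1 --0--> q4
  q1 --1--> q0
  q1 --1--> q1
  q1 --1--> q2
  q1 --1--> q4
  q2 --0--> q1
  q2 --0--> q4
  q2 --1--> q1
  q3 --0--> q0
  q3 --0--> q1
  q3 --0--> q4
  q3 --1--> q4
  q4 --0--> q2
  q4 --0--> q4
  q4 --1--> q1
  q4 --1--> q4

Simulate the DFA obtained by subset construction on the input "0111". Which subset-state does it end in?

Start: {q0, q2}.
δ(q0,0) = {q2, q3, q4}; δ(q2,0) = {q1, q4}.
Union: {q1, q2, q3, q4}.
After 0: {q1, q2, q3, q4}.
δ(q1,1) = {q0, q1, q2, q4}; δ(q2,1) = {q1}; δ(q3,1) = {q4}; δ(q4,1) = {q1, q4}.
Union: {q0, q1, q2, q4}.
After 1: {q0, q1, q2, q4}.
δ(q0,1) = {q0, q1, q2, q4}; δ(q1,1) = {q0, q1, q2, q4}; δ(q2,1) = {q1}; δ(q4,1) = {q1, q4}.
Union: {q0, q1, q2, q4}.
After 1: {q0, q1, q2, q4}.
δ(q0,1) = {q0, q1, q2, q4}; δ(q1,1) = {q0, q1, q2, q4}; δ(q2,1) = {q1}; δ(q4,1) = {q1, q4}.
Union: {q0, q1, q2, q4}.
After 1: {q0, q1, q2, q4}.

{q0, q1, q2, q4}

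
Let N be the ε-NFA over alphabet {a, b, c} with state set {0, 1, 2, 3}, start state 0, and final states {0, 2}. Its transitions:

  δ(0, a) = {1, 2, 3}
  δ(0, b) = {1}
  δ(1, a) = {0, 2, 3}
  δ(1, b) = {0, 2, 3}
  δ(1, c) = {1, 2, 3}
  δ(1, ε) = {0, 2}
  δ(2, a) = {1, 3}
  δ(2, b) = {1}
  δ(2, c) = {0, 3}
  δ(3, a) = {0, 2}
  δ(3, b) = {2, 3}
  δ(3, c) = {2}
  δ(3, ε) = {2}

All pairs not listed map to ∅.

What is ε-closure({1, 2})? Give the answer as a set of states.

Begin with {1, 2}.
1 →ε {0, 2}; add 0.
ε-closure = {0, 1, 2}.

{0, 1, 2}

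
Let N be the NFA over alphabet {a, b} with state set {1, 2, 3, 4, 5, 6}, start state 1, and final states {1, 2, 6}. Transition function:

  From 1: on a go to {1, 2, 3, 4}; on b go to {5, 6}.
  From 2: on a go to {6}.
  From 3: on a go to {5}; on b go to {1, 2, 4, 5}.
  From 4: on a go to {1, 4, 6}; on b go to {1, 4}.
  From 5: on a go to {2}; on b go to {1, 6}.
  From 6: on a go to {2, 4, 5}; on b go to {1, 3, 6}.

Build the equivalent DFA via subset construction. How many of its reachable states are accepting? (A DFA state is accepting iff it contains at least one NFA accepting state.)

11

Start state of the DFA: {1}.
{1} --a--> {1, 2, 3, 4}  [new]
{1} --b--> {5, 6}  [new]
{1, 2, 3, 4} --a--> {1, 2, 3, 4, 5, 6}  [new]
{1, 2, 3, 4} --b--> {1, 2, 4, 5, 6}  [new]
{5, 6} --a--> {2, 4, 5}  [new]
{5, 6} --b--> {1, 3, 6}  [new]
{1, 2, 3, 4, 5, 6} --a--> {1, 2, 3, 4, 5, 6}  [seen]
{1, 2, 3, 4, 5, 6} --b--> {1, 2, 3, 4, 5, 6}  [seen]
{1, 2, 4, 5, 6} --a--> {1, 2, 3, 4, 5, 6}  [seen]
{1, 2, 4, 5, 6} --b--> {1, 3, 4, 5, 6}  [new]
{2, 4, 5} --a--> {1, 2, 4, 6}  [new]
{2, 4, 5} --b--> {1, 4, 6}  [new]
{1, 3, 6} --a--> {1, 2, 3, 4, 5}  [new]
{1, 3, 6} --b--> {1, 2, 3, 4, 5, 6}  [seen]
{1, 3, 4, 5, 6} --a--> {1, 2, 3, 4, 5, 6}  [seen]
{1, 3, 4, 5, 6} --b--> {1, 2, 3, 4, 5, 6}  [seen]
{1, 2, 4, 6} --a--> {1, 2, 3, 4, 5, 6}  [seen]
{1, 2, 4, 6} --b--> {1, 3, 4, 5, 6}  [seen]
{1, 4, 6} --a--> {1, 2, 3, 4, 5, 6}  [seen]
{1, 4, 6} --b--> {1, 3, 4, 5, 6}  [seen]
{1, 2, 3, 4, 5} --a--> {1, 2, 3, 4, 5, 6}  [seen]
{1, 2, 3, 4, 5} --b--> {1, 2, 4, 5, 6}  [seen]
Reachable DFA states: {1}, {1, 2, 3, 4}, {5, 6}, {1, 2, 3, 4, 5, 6}, {1, 2, 4, 5, 6}, {2, 4, 5}, {1, 3, 6}, {1, 3, 4, 5, 6}, {1, 2, 4, 6}, {1, 4, 6}, {1, 2, 3, 4, 5}.
Accepting DFA states (contain an NFA accepting state): {1}, {1, 2, 3, 4}, {5, 6}, {1, 2, 3, 4, 5, 6}, {1, 2, 4, 5, 6}, {2, 4, 5}, {1, 3, 6}, {1, 3, 4, 5, 6}, {1, 2, 4, 6}, {1, 4, 6}, {1, 2, 3, 4, 5}.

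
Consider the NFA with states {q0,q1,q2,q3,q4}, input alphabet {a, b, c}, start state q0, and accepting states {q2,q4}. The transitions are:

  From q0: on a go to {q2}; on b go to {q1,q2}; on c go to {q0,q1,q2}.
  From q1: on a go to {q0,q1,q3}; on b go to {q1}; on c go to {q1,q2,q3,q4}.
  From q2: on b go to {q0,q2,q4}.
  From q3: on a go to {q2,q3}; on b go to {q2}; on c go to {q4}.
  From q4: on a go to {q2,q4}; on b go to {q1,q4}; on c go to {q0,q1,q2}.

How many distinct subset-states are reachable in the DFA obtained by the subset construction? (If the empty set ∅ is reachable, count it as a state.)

12

Start state of the DFA: {q0}.
{q0} --a--> {q2}  [new]
{q0} --b--> {q1,q2}  [new]
{q0} --c--> {q0,q1,q2}  [new]
{q2} --a--> ∅  [new]
{q2} --b--> {q0,q2,q4}  [new]
{q2} --c--> ∅  [seen]
{q1,q2} --a--> {q0,q1,q3}  [new]
{q1,q2} --b--> {q0,q1,q2,q4}  [new]
{q1,q2} --c--> {q1,q2,q3,q4}  [new]
{q0,q1,q2} --a--> {q0,q1,q2,q3}  [new]
{q0,q1,q2} --b--> {q0,q1,q2,q4}  [seen]
{q0,q1,q2} --c--> {q0,q1,q2,q3,q4}  [new]
∅ --a--> ∅  [seen]
∅ --b--> ∅  [seen]
∅ --c--> ∅  [seen]
{q0,q2,q4} --a--> {q2,q4}  [new]
{q0,q2,q4} --b--> {q0,q1,q2,q4}  [seen]
{q0,q2,q4} --c--> {q0,q1,q2}  [seen]
{q0,q1,q3} --a--> {q0,q1,q2,q3}  [seen]
{q0,q1,q3} --b--> {q1,q2}  [seen]
{q0,q1,q3} --c--> {q0,q1,q2,q3,q4}  [seen]
{q0,q1,q2,q4} --a--> {q0,q1,q2,q3,q4}  [seen]
{q0,q1,q2,q4} --b--> {q0,q1,q2,q4}  [seen]
{q0,q1,q2,q4} --c--> {q0,q1,q2,q3,q4}  [seen]
{q1,q2,q3,q4} --a--> {q0,q1,q2,q3,q4}  [seen]
{q1,q2,q3,q4} --b--> {q0,q1,q2,q4}  [seen]
{q1,q2,q3,q4} --c--> {q0,q1,q2,q3,q4}  [seen]
{q0,q1,q2,q3} --a--> {q0,q1,q2,q3}  [seen]
{q0,q1,q2,q3} --b--> {q0,q1,q2,q4}  [seen]
{q0,q1,q2,q3} --c--> {q0,q1,q2,q3,q4}  [seen]
{q0,q1,q2,q3,q4} --a--> {q0,q1,q2,q3,q4}  [seen]
{q0,q1,q2,q3,q4} --b--> {q0,q1,q2,q4}  [seen]
{q0,q1,q2,q3,q4} --c--> {q0,q1,q2,q3,q4}  [seen]
{q2,q4} --a--> {q2,q4}  [seen]
{q2,q4} --b--> {q0,q1,q2,q4}  [seen]
{q2,q4} --c--> {q0,q1,q2}  [seen]
Reachable DFA states: {q0}, {q2}, {q1,q2}, {q0,q1,q2}, ∅, {q0,q2,q4}, {q0,q1,q3}, {q0,q1,q2,q4}, {q1,q2,q3,q4}, {q0,q1,q2,q3}, {q0,q1,q2,q3,q4}, {q2,q4}.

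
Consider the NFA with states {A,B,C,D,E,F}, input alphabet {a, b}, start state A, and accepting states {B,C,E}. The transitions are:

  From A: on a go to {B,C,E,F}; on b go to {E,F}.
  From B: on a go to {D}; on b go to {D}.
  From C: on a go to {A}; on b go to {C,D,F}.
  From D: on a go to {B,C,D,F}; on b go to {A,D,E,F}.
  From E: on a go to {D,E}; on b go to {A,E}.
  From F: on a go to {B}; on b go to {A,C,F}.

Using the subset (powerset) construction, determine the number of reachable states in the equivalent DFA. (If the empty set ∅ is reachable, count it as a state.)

Start state of the DFA: {A}.
{A} --a--> {B,C,E,F}  [new]
{A} --b--> {E,F}  [new]
{B,C,E,F} --a--> {A,B,D,E}  [new]
{B,C,E,F} --b--> {A,C,D,E,F}  [new]
{E,F} --a--> {B,D,E}  [new]
{E,F} --b--> {A,C,E,F}  [new]
{A,B,D,E} --a--> {B,C,D,E,F}  [new]
{A,B,D,E} --b--> {A,D,E,F}  [new]
{A,C,D,E,F} --a--> {A,B,C,D,E,F}  [new]
{A,C,D,E,F} --b--> {A,C,D,E,F}  [seen]
{B,D,E} --a--> {B,C,D,E,F}  [seen]
{B,D,E} --b--> {A,D,E,F}  [seen]
{A,C,E,F} --a--> {A,B,C,D,E,F}  [seen]
{A,C,E,F} --b--> {A,C,D,E,F}  [seen]
{B,C,D,E,F} --a--> {A,B,C,D,E,F}  [seen]
{B,C,D,E,F} --b--> {A,C,D,E,F}  [seen]
{A,D,E,F} --a--> {B,C,D,E,F}  [seen]
{A,D,E,F} --b--> {A,C,D,E,F}  [seen]
{A,B,C,D,E,F} --a--> {A,B,C,D,E,F}  [seen]
{A,B,C,D,E,F} --b--> {A,C,D,E,F}  [seen]
Reachable DFA states: {A}, {B,C,E,F}, {E,F}, {A,B,D,E}, {A,C,D,E,F}, {B,D,E}, {A,C,E,F}, {B,C,D,E,F}, {A,D,E,F}, {A,B,C,D,E,F}.

10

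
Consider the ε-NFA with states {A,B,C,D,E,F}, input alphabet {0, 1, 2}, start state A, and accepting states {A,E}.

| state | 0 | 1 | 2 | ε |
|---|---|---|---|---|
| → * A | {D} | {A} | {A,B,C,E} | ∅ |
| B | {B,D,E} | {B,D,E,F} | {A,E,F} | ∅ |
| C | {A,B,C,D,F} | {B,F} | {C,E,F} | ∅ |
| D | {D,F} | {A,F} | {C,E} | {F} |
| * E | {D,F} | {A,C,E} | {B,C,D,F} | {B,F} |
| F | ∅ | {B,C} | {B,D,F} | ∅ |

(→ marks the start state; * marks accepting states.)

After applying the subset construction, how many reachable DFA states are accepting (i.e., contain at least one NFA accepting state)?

5

Start state of the DFA: {A} (ε-closure of the NFA start).
{A} --0--> {D,F}  [new]
{A} --1--> {A}  [seen]
{A} --2--> {A,B,C,E,F}  [new]
{D,F} --0--> {D,F}  [seen]
{D,F} --1--> {A,B,C,F}  [new]
{D,F} --2--> {B,C,D,E,F}  [new]
{A,B,C,E,F} --0--> {A,B,C,D,E,F}  [new]
{A,B,C,E,F} --1--> {A,B,C,D,E,F}  [seen]
{A,B,C,E,F} --2--> {A,B,C,D,E,F}  [seen]
{A,B,C,F} --0--> {A,B,C,D,E,F}  [seen]
{A,B,C,F} --1--> {A,B,C,D,E,F}  [seen]
{A,B,C,F} --2--> {A,B,C,D,E,F}  [seen]
{B,C,D,E,F} --0--> {A,B,C,D,E,F}  [seen]
{B,C,D,E,F} --1--> {A,B,C,D,E,F}  [seen]
{B,C,D,E,F} --2--> {A,B,C,D,E,F}  [seen]
{A,B,C,D,E,F} --0--> {A,B,C,D,E,F}  [seen]
{A,B,C,D,E,F} --1--> {A,B,C,D,E,F}  [seen]
{A,B,C,D,E,F} --2--> {A,B,C,D,E,F}  [seen]
Reachable DFA states: {A}, {D,F}, {A,B,C,E,F}, {A,B,C,F}, {B,C,D,E,F}, {A,B,C,D,E,F}.
Accepting DFA states (contain an NFA accepting state): {A}, {A,B,C,E,F}, {A,B,C,F}, {B,C,D,E,F}, {A,B,C,D,E,F}.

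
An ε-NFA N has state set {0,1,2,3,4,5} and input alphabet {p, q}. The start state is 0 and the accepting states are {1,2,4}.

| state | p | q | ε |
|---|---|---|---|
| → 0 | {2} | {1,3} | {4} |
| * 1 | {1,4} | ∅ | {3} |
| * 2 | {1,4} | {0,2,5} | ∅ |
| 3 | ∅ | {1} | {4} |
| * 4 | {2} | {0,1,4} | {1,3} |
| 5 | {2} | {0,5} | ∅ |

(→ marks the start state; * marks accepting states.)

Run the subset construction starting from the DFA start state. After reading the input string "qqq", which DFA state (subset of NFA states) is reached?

{0,1,3,4}

Start: {0,1,3,4}.
δ(0,q) = {1,3}; δ(1,q) = ∅; δ(3,q) = {1}; δ(4,q) = {0,1,4}.
Union: {0,1,3,4}.
After q: {0,1,3,4}.
δ(0,q) = {1,3}; δ(1,q) = ∅; δ(3,q) = {1}; δ(4,q) = {0,1,4}.
Union: {0,1,3,4}.
After q: {0,1,3,4}.
δ(0,q) = {1,3}; δ(1,q) = ∅; δ(3,q) = {1}; δ(4,q) = {0,1,4}.
Union: {0,1,3,4}.
After q: {0,1,3,4}.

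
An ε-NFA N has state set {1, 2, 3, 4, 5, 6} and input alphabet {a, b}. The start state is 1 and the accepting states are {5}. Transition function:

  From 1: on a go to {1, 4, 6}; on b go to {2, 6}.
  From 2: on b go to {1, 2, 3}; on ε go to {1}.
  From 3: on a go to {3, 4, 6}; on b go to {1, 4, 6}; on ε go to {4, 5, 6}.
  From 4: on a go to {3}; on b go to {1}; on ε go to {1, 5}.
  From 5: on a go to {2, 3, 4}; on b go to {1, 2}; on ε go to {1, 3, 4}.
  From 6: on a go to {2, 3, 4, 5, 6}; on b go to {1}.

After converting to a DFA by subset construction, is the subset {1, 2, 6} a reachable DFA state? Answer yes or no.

yes

Start state of the DFA: {1} (ε-closure of the NFA start).
{1} --a--> {1, 3, 4, 5, 6}  [new]
{1} --b--> {1, 2, 6}  [new]
{1, 3, 4, 5, 6} --a--> {1, 2, 3, 4, 5, 6}  [new]
{1, 3, 4, 5, 6} --b--> {1, 2, 3, 4, 5, 6}  [seen]
{1, 2, 6} --a--> {1, 2, 3, 4, 5, 6}  [seen]
{1, 2, 6} --b--> {1, 2, 3, 4, 5, 6}  [seen]
{1, 2, 3, 4, 5, 6} --a--> {1, 2, 3, 4, 5, 6}  [seen]
{1, 2, 3, 4, 5, 6} --b--> {1, 2, 3, 4, 5, 6}  [seen]
Reachable DFA states: {1}, {1, 3, 4, 5, 6}, {1, 2, 6}, {1, 2, 3, 4, 5, 6}.
{1, 2, 6} is among them.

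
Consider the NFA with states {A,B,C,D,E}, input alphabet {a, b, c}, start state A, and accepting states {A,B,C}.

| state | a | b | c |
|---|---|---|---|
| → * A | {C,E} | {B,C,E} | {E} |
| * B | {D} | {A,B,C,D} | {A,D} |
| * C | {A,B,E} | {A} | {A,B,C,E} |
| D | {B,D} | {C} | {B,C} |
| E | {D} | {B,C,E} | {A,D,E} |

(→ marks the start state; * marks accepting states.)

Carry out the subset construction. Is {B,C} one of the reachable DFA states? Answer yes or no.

Start state of the DFA: {A}.
{A} --a--> {C,E}  [new]
{A} --b--> {B,C,E}  [new]
{A} --c--> {E}  [new]
{C,E} --a--> {A,B,D,E}  [new]
{C,E} --b--> {A,B,C,E}  [new]
{C,E} --c--> {A,B,C,D,E}  [new]
{B,C,E} --a--> {A,B,D,E}  [seen]
{B,C,E} --b--> {A,B,C,D,E}  [seen]
{B,C,E} --c--> {A,B,C,D,E}  [seen]
{E} --a--> {D}  [new]
{E} --b--> {B,C,E}  [seen]
{E} --c--> {A,D,E}  [new]
{A,B,D,E} --a--> {B,C,D,E}  [new]
{A,B,D,E} --b--> {A,B,C,D,E}  [seen]
{A,B,D,E} --c--> {A,B,C,D,E}  [seen]
{A,B,C,E} --a--> {A,B,C,D,E}  [seen]
{A,B,C,E} --b--> {A,B,C,D,E}  [seen]
{A,B,C,E} --c--> {A,B,C,D,E}  [seen]
{A,B,C,D,E} --a--> {A,B,C,D,E}  [seen]
{A,B,C,D,E} --b--> {A,B,C,D,E}  [seen]
{A,B,C,D,E} --c--> {A,B,C,D,E}  [seen]
{D} --a--> {B,D}  [new]
{D} --b--> {C}  [new]
{D} --c--> {B,C}  [new]
{A,D,E} --a--> {B,C,D,E}  [seen]
{A,D,E} --b--> {B,C,E}  [seen]
{A,D,E} --c--> {A,B,C,D,E}  [seen]
{B,C,D,E} --a--> {A,B,D,E}  [seen]
{B,C,D,E} --b--> {A,B,C,D,E}  [seen]
{B,C,D,E} --c--> {A,B,C,D,E}  [seen]
{B,D} --a--> {B,D}  [seen]
{B,D} --b--> {A,B,C,D}  [new]
{B,D} --c--> {A,B,C,D}  [seen]
{C} --a--> {A,B,E}  [new]
{C} --b--> {A}  [seen]
{C} --c--> {A,B,C,E}  [seen]
{B,C} --a--> {A,B,D,E}  [seen]
{B,C} --b--> {A,B,C,D}  [seen]
{B,C} --c--> {A,B,C,D,E}  [seen]
{A,B,C,D} --a--> {A,B,C,D,E}  [seen]
{A,B,C,D} --b--> {A,B,C,D,E}  [seen]
{A,B,C,D} --c--> {A,B,C,D,E}  [seen]
{A,B,E} --a--> {C,D,E}  [new]
{A,B,E} --b--> {A,B,C,D,E}  [seen]
{A,B,E} --c--> {A,D,E}  [seen]
{C,D,E} --a--> {A,B,D,E}  [seen]
{C,D,E} --b--> {A,B,C,E}  [seen]
{C,D,E} --c--> {A,B,C,D,E}  [seen]
Reachable DFA states: {A}, {C,E}, {B,C,E}, {E}, {A,B,D,E}, {A,B,C,E}, {A,B,C,D,E}, {D}, {A,D,E}, {B,C,D,E}, {B,D}, {C}, {B,C}, {A,B,C,D}, {A,B,E}, {C,D,E}.
{B,C} is among them.

yes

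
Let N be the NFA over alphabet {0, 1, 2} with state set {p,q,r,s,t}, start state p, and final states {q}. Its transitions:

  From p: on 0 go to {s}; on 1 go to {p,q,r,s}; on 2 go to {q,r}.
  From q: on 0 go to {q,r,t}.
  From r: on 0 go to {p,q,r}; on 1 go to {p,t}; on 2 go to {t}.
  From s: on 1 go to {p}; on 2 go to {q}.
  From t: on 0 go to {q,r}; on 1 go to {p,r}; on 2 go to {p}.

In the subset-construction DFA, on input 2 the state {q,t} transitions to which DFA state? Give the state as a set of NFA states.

δ(q,2) = ∅; δ(t,2) = {p}.
Union: {p}.

{p}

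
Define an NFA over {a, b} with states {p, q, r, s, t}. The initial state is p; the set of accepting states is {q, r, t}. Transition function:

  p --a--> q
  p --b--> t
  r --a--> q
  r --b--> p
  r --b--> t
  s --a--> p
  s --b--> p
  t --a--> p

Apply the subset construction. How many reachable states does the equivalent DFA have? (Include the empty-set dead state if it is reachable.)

Start state of the DFA: {p}.
{p} --a--> {q}  [new]
{p} --b--> {t}  [new]
{q} --a--> ∅  [new]
{q} --b--> ∅  [seen]
{t} --a--> {p}  [seen]
{t} --b--> ∅  [seen]
∅ --a--> ∅  [seen]
∅ --b--> ∅  [seen]
Reachable DFA states: {p}, {q}, {t}, ∅.

4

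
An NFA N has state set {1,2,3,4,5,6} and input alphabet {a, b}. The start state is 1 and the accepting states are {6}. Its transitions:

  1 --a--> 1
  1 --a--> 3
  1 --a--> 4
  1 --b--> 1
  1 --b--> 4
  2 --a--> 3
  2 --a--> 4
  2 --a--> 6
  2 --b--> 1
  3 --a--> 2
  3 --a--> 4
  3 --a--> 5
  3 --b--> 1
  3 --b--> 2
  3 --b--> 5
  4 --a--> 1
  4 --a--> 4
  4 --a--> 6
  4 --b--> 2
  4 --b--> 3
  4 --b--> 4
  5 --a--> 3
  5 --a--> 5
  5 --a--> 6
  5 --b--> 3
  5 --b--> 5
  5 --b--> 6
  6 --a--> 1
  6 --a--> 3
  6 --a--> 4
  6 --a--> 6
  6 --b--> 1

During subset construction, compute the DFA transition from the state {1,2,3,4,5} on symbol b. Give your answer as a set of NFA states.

{1,2,3,4,5,6}

δ(1,b) = {1,4}; δ(2,b) = {1}; δ(3,b) = {1,2,5}; δ(4,b) = {2,3,4}; δ(5,b) = {3,5,6}.
Union: {1,2,3,4,5,6}.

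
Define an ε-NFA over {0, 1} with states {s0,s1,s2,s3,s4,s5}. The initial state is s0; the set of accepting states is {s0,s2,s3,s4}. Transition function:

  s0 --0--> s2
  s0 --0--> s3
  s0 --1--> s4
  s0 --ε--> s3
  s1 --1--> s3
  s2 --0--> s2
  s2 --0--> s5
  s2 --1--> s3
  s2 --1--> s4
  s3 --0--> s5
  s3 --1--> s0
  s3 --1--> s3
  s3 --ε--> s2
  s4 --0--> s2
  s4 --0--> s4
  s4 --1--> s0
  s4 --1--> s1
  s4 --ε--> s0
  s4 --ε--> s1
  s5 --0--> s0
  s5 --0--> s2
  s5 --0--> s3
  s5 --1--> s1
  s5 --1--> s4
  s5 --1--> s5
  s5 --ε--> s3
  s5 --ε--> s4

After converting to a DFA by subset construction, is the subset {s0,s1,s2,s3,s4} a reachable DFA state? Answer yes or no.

Start state of the DFA: {s0,s2,s3} (ε-closure of the NFA start).
{s0,s2,s3} --0--> {s0,s1,s2,s3,s4,s5}  [new]
{s0,s2,s3} --1--> {s0,s1,s2,s3,s4}  [new]
{s0,s1,s2,s3,s4,s5} --0--> {s0,s1,s2,s3,s4,s5}  [seen]
{s0,s1,s2,s3,s4,s5} --1--> {s0,s1,s2,s3,s4,s5}  [seen]
{s0,s1,s2,s3,s4} --0--> {s0,s1,s2,s3,s4,s5}  [seen]
{s0,s1,s2,s3,s4} --1--> {s0,s1,s2,s3,s4}  [seen]
Reachable DFA states: {s0,s2,s3}, {s0,s1,s2,s3,s4,s5}, {s0,s1,s2,s3,s4}.
{s0,s1,s2,s3,s4} is among them.

yes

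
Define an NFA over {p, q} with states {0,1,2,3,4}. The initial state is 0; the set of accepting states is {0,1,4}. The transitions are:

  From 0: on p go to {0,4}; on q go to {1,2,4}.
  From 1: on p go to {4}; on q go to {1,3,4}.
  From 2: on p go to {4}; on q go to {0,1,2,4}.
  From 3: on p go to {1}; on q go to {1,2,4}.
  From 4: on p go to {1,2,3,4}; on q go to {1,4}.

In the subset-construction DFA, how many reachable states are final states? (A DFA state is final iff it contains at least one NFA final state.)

5

Start state of the DFA: {0}.
{0} --p--> {0,4}  [new]
{0} --q--> {1,2,4}  [new]
{0,4} --p--> {0,1,2,3,4}  [new]
{0,4} --q--> {1,2,4}  [seen]
{1,2,4} --p--> {1,2,3,4}  [new]
{1,2,4} --q--> {0,1,2,3,4}  [seen]
{0,1,2,3,4} --p--> {0,1,2,3,4}  [seen]
{0,1,2,3,4} --q--> {0,1,2,3,4}  [seen]
{1,2,3,4} --p--> {1,2,3,4}  [seen]
{1,2,3,4} --q--> {0,1,2,3,4}  [seen]
Reachable DFA states: {0}, {0,4}, {1,2,4}, {0,1,2,3,4}, {1,2,3,4}.
Accepting DFA states (contain an NFA accepting state): {0}, {0,4}, {1,2,4}, {0,1,2,3,4}, {1,2,3,4}.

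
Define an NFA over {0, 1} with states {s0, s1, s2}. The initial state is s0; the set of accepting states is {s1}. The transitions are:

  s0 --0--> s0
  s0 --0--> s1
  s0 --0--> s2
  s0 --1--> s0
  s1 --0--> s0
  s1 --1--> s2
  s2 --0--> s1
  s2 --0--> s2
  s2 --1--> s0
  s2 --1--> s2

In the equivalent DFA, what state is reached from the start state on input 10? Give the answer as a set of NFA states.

{s0, s1, s2}

Start: {s0}.
δ(s0,1) = {s0}.
Union: {s0}.
After 1: {s0}.
δ(s0,0) = {s0, s1, s2}.
Union: {s0, s1, s2}.
After 0: {s0, s1, s2}.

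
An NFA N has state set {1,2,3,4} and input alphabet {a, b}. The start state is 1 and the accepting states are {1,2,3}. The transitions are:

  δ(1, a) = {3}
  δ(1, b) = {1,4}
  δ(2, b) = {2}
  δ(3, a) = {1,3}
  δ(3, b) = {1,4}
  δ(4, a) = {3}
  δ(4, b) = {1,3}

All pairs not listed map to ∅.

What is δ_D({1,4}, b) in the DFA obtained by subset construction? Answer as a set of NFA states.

{1,3,4}

δ(1,b) = {1,4}; δ(4,b) = {1,3}.
Union: {1,3,4}.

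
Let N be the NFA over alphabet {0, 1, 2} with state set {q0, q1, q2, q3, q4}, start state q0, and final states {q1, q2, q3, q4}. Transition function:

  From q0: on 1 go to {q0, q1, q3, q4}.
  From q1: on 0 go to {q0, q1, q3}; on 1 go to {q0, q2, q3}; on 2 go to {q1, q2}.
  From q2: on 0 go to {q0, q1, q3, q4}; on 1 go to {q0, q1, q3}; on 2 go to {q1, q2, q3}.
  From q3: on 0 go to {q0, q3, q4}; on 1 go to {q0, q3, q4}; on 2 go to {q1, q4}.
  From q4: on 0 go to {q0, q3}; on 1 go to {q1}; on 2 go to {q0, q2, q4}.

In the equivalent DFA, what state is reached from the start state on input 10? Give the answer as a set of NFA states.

Start: {q0}.
δ(q0,1) = {q0, q1, q3, q4}.
Union: {q0, q1, q3, q4}.
After 1: {q0, q1, q3, q4}.
δ(q0,0) = ∅; δ(q1,0) = {q0, q1, q3}; δ(q3,0) = {q0, q3, q4}; δ(q4,0) = {q0, q3}.
Union: {q0, q1, q3, q4}.
After 0: {q0, q1, q3, q4}.

{q0, q1, q3, q4}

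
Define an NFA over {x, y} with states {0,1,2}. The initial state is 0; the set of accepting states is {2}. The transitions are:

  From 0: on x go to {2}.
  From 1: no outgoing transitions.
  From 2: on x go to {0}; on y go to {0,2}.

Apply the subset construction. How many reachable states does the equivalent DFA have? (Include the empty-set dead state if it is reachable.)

4

Start state of the DFA: {0}.
{0} --x--> {2}  [new]
{0} --y--> ∅  [new]
{2} --x--> {0}  [seen]
{2} --y--> {0,2}  [new]
∅ --x--> ∅  [seen]
∅ --y--> ∅  [seen]
{0,2} --x--> {0,2}  [seen]
{0,2} --y--> {0,2}  [seen]
Reachable DFA states: {0}, {2}, ∅, {0,2}.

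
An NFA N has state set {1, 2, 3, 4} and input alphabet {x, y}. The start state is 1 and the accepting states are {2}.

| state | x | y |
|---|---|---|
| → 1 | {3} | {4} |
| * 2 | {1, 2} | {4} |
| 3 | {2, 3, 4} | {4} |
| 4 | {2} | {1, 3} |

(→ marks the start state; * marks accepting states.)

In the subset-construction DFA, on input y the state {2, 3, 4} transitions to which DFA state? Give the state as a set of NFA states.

δ(2,y) = {4}; δ(3,y) = {4}; δ(4,y) = {1, 3}.
Union: {1, 3, 4}.

{1, 3, 4}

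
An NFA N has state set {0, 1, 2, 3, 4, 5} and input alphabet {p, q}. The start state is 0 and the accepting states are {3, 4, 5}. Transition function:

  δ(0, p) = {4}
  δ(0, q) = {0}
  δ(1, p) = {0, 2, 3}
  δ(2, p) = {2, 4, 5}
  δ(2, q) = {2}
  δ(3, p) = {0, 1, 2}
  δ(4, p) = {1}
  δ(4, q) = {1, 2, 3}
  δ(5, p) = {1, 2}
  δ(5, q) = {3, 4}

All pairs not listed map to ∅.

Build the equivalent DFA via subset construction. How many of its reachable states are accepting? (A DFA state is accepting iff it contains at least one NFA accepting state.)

Start state of the DFA: {0}.
{0} --p--> {4}  [new]
{0} --q--> {0}  [seen]
{4} --p--> {1}  [new]
{4} --q--> {1, 2, 3}  [new]
{1} --p--> {0, 2, 3}  [new]
{1} --q--> ∅  [new]
{1, 2, 3} --p--> {0, 1, 2, 3, 4, 5}  [new]
{1, 2, 3} --q--> {2}  [new]
{0, 2, 3} --p--> {0, 1, 2, 4, 5}  [new]
{0, 2, 3} --q--> {0, 2}  [new]
∅ --p--> ∅  [seen]
∅ --q--> ∅  [seen]
{0, 1, 2, 3, 4, 5} --p--> {0, 1, 2, 3, 4, 5}  [seen]
{0, 1, 2, 3, 4, 5} --q--> {0, 1, 2, 3, 4}  [new]
{2} --p--> {2, 4, 5}  [new]
{2} --q--> {2}  [seen]
{0, 1, 2, 4, 5} --p--> {0, 1, 2, 3, 4, 5}  [seen]
{0, 1, 2, 4, 5} --q--> {0, 1, 2, 3, 4}  [seen]
{0, 2} --p--> {2, 4, 5}  [seen]
{0, 2} --q--> {0, 2}  [seen]
{0, 1, 2, 3, 4} --p--> {0, 1, 2, 3, 4, 5}  [seen]
{0, 1, 2, 3, 4} --q--> {0, 1, 2, 3}  [new]
{2, 4, 5} --p--> {1, 2, 4, 5}  [new]
{2, 4, 5} --q--> {1, 2, 3, 4}  [new]
{0, 1, 2, 3} --p--> {0, 1, 2, 3, 4, 5}  [seen]
{0, 1, 2, 3} --q--> {0, 2}  [seen]
{1, 2, 4, 5} --p--> {0, 1, 2, 3, 4, 5}  [seen]
{1, 2, 4, 5} --q--> {1, 2, 3, 4}  [seen]
{1, 2, 3, 4} --p--> {0, 1, 2, 3, 4, 5}  [seen]
{1, 2, 3, 4} --q--> {1, 2, 3}  [seen]
Reachable DFA states: {0}, {4}, {1}, {1, 2, 3}, {0, 2, 3}, ∅, {0, 1, 2, 3, 4, 5}, {2}, {0, 1, 2, 4, 5}, {0, 2}, {0, 1, 2, 3, 4}, {2, 4, 5}, {0, 1, 2, 3}, {1, 2, 4, 5}, {1, 2, 3, 4}.
Accepting DFA states (contain an NFA accepting state): {4}, {1, 2, 3}, {0, 2, 3}, {0, 1, 2, 3, 4, 5}, {0, 1, 2, 4, 5}, {0, 1, 2, 3, 4}, {2, 4, 5}, {0, 1, 2, 3}, {1, 2, 4, 5}, {1, 2, 3, 4}.

10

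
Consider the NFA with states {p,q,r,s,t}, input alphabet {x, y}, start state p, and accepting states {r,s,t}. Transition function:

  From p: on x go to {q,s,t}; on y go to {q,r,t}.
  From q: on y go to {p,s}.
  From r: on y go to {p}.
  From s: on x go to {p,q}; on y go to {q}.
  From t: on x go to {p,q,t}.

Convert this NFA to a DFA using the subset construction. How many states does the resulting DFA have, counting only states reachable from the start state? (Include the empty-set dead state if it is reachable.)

8

Start state of the DFA: {p}.
{p} --x--> {q,s,t}  [new]
{p} --y--> {q,r,t}  [new]
{q,s,t} --x--> {p,q,t}  [new]
{q,s,t} --y--> {p,q,s}  [new]
{q,r,t} --x--> {p,q,t}  [seen]
{q,r,t} --y--> {p,s}  [new]
{p,q,t} --x--> {p,q,s,t}  [new]
{p,q,t} --y--> {p,q,r,s,t}  [new]
{p,q,s} --x--> {p,q,s,t}  [seen]
{p,q,s} --y--> {p,q,r,s,t}  [seen]
{p,s} --x--> {p,q,s,t}  [seen]
{p,s} --y--> {q,r,t}  [seen]
{p,q,s,t} --x--> {p,q,s,t}  [seen]
{p,q,s,t} --y--> {p,q,r,s,t}  [seen]
{p,q,r,s,t} --x--> {p,q,s,t}  [seen]
{p,q,r,s,t} --y--> {p,q,r,s,t}  [seen]
Reachable DFA states: {p}, {q,s,t}, {q,r,t}, {p,q,t}, {p,q,s}, {p,s}, {p,q,s,t}, {p,q,r,s,t}.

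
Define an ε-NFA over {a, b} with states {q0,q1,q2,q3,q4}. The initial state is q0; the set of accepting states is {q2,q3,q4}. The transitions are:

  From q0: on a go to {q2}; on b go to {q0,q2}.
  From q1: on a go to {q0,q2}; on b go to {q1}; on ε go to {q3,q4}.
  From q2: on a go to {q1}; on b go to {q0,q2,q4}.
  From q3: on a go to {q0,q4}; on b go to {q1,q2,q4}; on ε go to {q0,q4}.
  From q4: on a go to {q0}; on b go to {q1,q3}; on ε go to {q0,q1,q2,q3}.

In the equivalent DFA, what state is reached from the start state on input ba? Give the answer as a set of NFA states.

{q0,q1,q2,q3,q4}

Start: {q0}.
δ(q0,b) = {q0,q2}.
Union: {q0,q2}.
After b: {q0,q2}.
δ(q0,a) = {q2}; δ(q2,a) = {q1}.
Union: {q1,q2}.
ε-closure gives {q0,q1,q2,q3,q4}.
After a: {q0,q1,q2,q3,q4}.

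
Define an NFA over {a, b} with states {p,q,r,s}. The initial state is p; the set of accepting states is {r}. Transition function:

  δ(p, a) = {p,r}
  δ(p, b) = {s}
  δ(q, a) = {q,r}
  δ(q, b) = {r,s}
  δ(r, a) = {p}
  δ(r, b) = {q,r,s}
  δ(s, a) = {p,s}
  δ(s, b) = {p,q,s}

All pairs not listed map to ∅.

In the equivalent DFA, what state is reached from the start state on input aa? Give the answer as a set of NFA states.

Start: {p}.
δ(p,a) = {p,r}.
Union: {p,r}.
After a: {p,r}.
δ(p,a) = {p,r}; δ(r,a) = {p}.
Union: {p,r}.
After a: {p,r}.

{p,r}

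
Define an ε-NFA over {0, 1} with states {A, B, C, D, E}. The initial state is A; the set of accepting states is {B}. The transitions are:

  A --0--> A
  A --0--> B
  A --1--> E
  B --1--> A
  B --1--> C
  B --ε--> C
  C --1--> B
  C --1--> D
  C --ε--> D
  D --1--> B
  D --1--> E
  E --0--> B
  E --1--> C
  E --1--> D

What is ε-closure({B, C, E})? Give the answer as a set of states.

{B, C, D, E}

Begin with {B, C, E}.
C →ε {D}; add D.
ε-closure = {B, C, D, E}.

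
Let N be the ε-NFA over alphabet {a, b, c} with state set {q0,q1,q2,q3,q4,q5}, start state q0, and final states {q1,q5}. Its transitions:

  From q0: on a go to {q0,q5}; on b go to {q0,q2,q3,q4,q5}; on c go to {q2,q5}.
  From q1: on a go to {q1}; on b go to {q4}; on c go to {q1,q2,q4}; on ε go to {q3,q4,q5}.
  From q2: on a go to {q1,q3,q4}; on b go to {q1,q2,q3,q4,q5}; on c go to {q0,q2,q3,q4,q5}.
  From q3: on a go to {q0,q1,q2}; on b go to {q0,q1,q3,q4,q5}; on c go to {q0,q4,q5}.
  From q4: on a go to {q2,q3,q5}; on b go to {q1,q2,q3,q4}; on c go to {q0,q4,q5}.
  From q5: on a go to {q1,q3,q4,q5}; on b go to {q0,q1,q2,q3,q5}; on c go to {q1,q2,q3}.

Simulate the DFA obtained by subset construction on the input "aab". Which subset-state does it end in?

{q0,q1,q2,q3,q4,q5}

Start: {q0}.
δ(q0,a) = {q0,q5}.
Union: {q0,q5}.
After a: {q0,q5}.
δ(q0,a) = {q0,q5}; δ(q5,a) = {q1,q3,q4,q5}.
Union: {q0,q1,q3,q4,q5}.
After a: {q0,q1,q3,q4,q5}.
δ(q0,b) = {q0,q2,q3,q4,q5}; δ(q1,b) = {q4}; δ(q3,b) = {q0,q1,q3,q4,q5}; δ(q4,b) = {q1,q2,q3,q4}; δ(q5,b) = {q0,q1,q2,q3,q5}.
Union: {q0,q1,q2,q3,q4,q5}.
After b: {q0,q1,q2,q3,q4,q5}.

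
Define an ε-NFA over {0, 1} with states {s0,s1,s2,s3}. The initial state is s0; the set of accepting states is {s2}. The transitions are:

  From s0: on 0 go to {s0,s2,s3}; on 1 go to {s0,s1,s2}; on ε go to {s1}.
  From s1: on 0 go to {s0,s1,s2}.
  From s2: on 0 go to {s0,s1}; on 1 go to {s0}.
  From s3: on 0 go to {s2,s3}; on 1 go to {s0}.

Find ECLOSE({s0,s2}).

Begin with {s0,s2}.
s0 →ε {s1}; add s1.
ε-closure = {s0,s1,s2}.

{s0,s1,s2}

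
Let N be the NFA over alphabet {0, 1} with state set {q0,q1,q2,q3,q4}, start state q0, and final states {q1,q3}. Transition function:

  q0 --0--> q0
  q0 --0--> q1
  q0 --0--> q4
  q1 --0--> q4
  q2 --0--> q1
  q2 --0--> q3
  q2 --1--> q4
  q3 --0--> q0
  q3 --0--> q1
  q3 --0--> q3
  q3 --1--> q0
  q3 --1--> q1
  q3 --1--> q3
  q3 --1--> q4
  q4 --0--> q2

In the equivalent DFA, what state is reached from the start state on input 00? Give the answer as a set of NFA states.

Start: {q0}.
δ(q0,0) = {q0,q1,q4}.
Union: {q0,q1,q4}.
After 0: {q0,q1,q4}.
δ(q0,0) = {q0,q1,q4}; δ(q1,0) = {q4}; δ(q4,0) = {q2}.
Union: {q0,q1,q2,q4}.
After 0: {q0,q1,q2,q4}.

{q0,q1,q2,q4}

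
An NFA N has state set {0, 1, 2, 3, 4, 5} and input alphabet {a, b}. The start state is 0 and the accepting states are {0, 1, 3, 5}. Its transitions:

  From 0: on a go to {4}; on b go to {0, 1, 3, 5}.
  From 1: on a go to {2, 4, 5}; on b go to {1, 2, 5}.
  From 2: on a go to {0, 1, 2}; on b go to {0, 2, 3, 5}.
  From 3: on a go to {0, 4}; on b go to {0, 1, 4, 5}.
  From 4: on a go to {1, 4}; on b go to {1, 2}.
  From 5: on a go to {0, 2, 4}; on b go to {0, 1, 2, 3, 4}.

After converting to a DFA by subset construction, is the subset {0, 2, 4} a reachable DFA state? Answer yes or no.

Start state of the DFA: {0}.
{0} --a--> {4}  [new]
{0} --b--> {0, 1, 3, 5}  [new]
{4} --a--> {1, 4}  [new]
{4} --b--> {1, 2}  [new]
{0, 1, 3, 5} --a--> {0, 2, 4, 5}  [new]
{0, 1, 3, 5} --b--> {0, 1, 2, 3, 4, 5}  [new]
{1, 4} --a--> {1, 2, 4, 5}  [new]
{1, 4} --b--> {1, 2, 5}  [new]
{1, 2} --a--> {0, 1, 2, 4, 5}  [new]
{1, 2} --b--> {0, 1, 2, 3, 5}  [new]
{0, 2, 4, 5} --a--> {0, 1, 2, 4}  [new]
{0, 2, 4, 5} --b--> {0, 1, 2, 3, 4, 5}  [seen]
{0, 1, 2, 3, 4, 5} --a--> {0, 1, 2, 4, 5}  [seen]
{0, 1, 2, 3, 4, 5} --b--> {0, 1, 2, 3, 4, 5}  [seen]
{1, 2, 4, 5} --a--> {0, 1, 2, 4, 5}  [seen]
{1, 2, 4, 5} --b--> {0, 1, 2, 3, 4, 5}  [seen]
{1, 2, 5} --a--> {0, 1, 2, 4, 5}  [seen]
{1, 2, 5} --b--> {0, 1, 2, 3, 4, 5}  [seen]
{0, 1, 2, 4, 5} --a--> {0, 1, 2, 4, 5}  [seen]
{0, 1, 2, 4, 5} --b--> {0, 1, 2, 3, 4, 5}  [seen]
{0, 1, 2, 3, 5} --a--> {0, 1, 2, 4, 5}  [seen]
{0, 1, 2, 3, 5} --b--> {0, 1, 2, 3, 4, 5}  [seen]
{0, 1, 2, 4} --a--> {0, 1, 2, 4, 5}  [seen]
{0, 1, 2, 4} --b--> {0, 1, 2, 3, 5}  [seen]
Reachable DFA states: {0}, {4}, {0, 1, 3, 5}, {1, 4}, {1, 2}, {0, 2, 4, 5}, {0, 1, 2, 3, 4, 5}, {1, 2, 4, 5}, {1, 2, 5}, {0, 1, 2, 4, 5}, {0, 1, 2, 3, 5}, {0, 1, 2, 4}.
{0, 2, 4} is not among them.

no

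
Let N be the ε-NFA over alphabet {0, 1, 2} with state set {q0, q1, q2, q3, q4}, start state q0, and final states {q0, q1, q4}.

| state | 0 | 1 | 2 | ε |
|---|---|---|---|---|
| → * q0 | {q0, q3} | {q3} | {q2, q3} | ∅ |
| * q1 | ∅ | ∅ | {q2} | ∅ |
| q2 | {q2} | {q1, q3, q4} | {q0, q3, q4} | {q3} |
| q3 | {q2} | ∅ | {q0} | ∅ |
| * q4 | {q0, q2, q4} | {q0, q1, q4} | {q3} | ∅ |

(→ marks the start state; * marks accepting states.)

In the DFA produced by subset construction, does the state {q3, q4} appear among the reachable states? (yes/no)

no

Start state of the DFA: {q0} (ε-closure of the NFA start).
{q0} --0--> {q0, q3}  [new]
{q0} --1--> {q3}  [new]
{q0} --2--> {q2, q3}  [new]
{q0, q3} --0--> {q0, q2, q3}  [new]
{q0, q3} --1--> {q3}  [seen]
{q0, q3} --2--> {q0, q2, q3}  [seen]
{q3} --0--> {q2, q3}  [seen]
{q3} --1--> ∅  [new]
{q3} --2--> {q0}  [seen]
{q2, q3} --0--> {q2, q3}  [seen]
{q2, q3} --1--> {q1, q3, q4}  [new]
{q2, q3} --2--> {q0, q3, q4}  [new]
{q0, q2, q3} --0--> {q0, q2, q3}  [seen]
{q0, q2, q3} --1--> {q1, q3, q4}  [seen]
{q0, q2, q3} --2--> {q0, q2, q3, q4}  [new]
∅ --0--> ∅  [seen]
∅ --1--> ∅  [seen]
∅ --2--> ∅  [seen]
{q1, q3, q4} --0--> {q0, q2, q3, q4}  [seen]
{q1, q3, q4} --1--> {q0, q1, q4}  [new]
{q1, q3, q4} --2--> {q0, q2, q3}  [seen]
{q0, q3, q4} --0--> {q0, q2, q3, q4}  [seen]
{q0, q3, q4} --1--> {q0, q1, q3, q4}  [new]
{q0, q3, q4} --2--> {q0, q2, q3}  [seen]
{q0, q2, q3, q4} --0--> {q0, q2, q3, q4}  [seen]
{q0, q2, q3, q4} --1--> {q0, q1, q3, q4}  [seen]
{q0, q2, q3, q4} --2--> {q0, q2, q3, q4}  [seen]
{q0, q1, q4} --0--> {q0, q2, q3, q4}  [seen]
{q0, q1, q4} --1--> {q0, q1, q3, q4}  [seen]
{q0, q1, q4} --2--> {q2, q3}  [seen]
{q0, q1, q3, q4} --0--> {q0, q2, q3, q4}  [seen]
{q0, q1, q3, q4} --1--> {q0, q1, q3, q4}  [seen]
{q0, q1, q3, q4} --2--> {q0, q2, q3}  [seen]
Reachable DFA states: {q0}, {q0, q3}, {q3}, {q2, q3}, {q0, q2, q3}, ∅, {q1, q3, q4}, {q0, q3, q4}, {q0, q2, q3, q4}, {q0, q1, q4}, {q0, q1, q3, q4}.
{q3, q4} is not among them.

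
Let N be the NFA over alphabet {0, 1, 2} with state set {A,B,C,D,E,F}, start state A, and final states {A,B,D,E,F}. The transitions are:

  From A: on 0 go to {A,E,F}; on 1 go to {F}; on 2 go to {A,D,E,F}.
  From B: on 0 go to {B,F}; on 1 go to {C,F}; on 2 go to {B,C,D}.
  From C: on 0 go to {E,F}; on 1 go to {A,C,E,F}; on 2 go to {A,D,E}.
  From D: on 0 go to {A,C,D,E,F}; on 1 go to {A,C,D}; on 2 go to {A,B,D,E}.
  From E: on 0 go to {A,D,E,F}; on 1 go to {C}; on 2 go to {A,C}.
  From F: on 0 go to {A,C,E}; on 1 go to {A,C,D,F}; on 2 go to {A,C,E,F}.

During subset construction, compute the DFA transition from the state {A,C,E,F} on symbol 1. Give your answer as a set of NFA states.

δ(A,1) = {F}; δ(C,1) = {A,C,E,F}; δ(E,1) = {C}; δ(F,1) = {A,C,D,F}.
Union: {A,C,D,E,F}.

{A,C,D,E,F}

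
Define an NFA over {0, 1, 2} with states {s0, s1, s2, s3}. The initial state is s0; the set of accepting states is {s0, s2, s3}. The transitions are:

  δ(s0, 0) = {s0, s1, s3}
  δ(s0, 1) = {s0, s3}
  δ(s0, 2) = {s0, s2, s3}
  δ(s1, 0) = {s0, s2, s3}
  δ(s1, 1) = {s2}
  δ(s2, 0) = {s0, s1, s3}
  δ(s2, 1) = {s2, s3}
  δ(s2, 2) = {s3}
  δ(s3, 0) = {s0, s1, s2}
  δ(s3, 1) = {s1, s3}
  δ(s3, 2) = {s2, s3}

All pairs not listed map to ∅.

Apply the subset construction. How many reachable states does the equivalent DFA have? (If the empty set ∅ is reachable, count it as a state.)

Start state of the DFA: {s0}.
{s0} --0--> {s0, s1, s3}  [new]
{s0} --1--> {s0, s3}  [new]
{s0} --2--> {s0, s2, s3}  [new]
{s0, s1, s3} --0--> {s0, s1, s2, s3}  [new]
{s0, s1, s3} --1--> {s0, s1, s2, s3}  [seen]
{s0, s1, s3} --2--> {s0, s2, s3}  [seen]
{s0, s3} --0--> {s0, s1, s2, s3}  [seen]
{s0, s3} --1--> {s0, s1, s3}  [seen]
{s0, s3} --2--> {s0, s2, s3}  [seen]
{s0, s2, s3} --0--> {s0, s1, s2, s3}  [seen]
{s0, s2, s3} --1--> {s0, s1, s2, s3}  [seen]
{s0, s2, s3} --2--> {s0, s2, s3}  [seen]
{s0, s1, s2, s3} --0--> {s0, s1, s2, s3}  [seen]
{s0, s1, s2, s3} --1--> {s0, s1, s2, s3}  [seen]
{s0, s1, s2, s3} --2--> {s0, s2, s3}  [seen]
Reachable DFA states: {s0}, {s0, s1, s3}, {s0, s3}, {s0, s2, s3}, {s0, s1, s2, s3}.

5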